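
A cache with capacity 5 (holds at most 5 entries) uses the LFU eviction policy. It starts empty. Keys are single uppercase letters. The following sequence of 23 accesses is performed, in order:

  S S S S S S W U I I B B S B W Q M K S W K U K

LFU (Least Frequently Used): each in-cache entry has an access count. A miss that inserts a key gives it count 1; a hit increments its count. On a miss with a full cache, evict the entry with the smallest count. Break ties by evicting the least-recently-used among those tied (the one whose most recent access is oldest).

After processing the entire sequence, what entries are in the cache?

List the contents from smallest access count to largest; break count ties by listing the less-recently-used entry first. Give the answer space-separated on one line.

Answer: U B W K S

Derivation:
LFU simulation (capacity=5):
  1. access S: MISS. Cache: [S(c=1)]
  2. access S: HIT, count now 2. Cache: [S(c=2)]
  3. access S: HIT, count now 3. Cache: [S(c=3)]
  4. access S: HIT, count now 4. Cache: [S(c=4)]
  5. access S: HIT, count now 5. Cache: [S(c=5)]
  6. access S: HIT, count now 6. Cache: [S(c=6)]
  7. access W: MISS. Cache: [W(c=1) S(c=6)]
  8. access U: MISS. Cache: [W(c=1) U(c=1) S(c=6)]
  9. access I: MISS. Cache: [W(c=1) U(c=1) I(c=1) S(c=6)]
  10. access I: HIT, count now 2. Cache: [W(c=1) U(c=1) I(c=2) S(c=6)]
  11. access B: MISS. Cache: [W(c=1) U(c=1) B(c=1) I(c=2) S(c=6)]
  12. access B: HIT, count now 2. Cache: [W(c=1) U(c=1) I(c=2) B(c=2) S(c=6)]
  13. access S: HIT, count now 7. Cache: [W(c=1) U(c=1) I(c=2) B(c=2) S(c=7)]
  14. access B: HIT, count now 3. Cache: [W(c=1) U(c=1) I(c=2) B(c=3) S(c=7)]
  15. access W: HIT, count now 2. Cache: [U(c=1) I(c=2) W(c=2) B(c=3) S(c=7)]
  16. access Q: MISS, evict U(c=1). Cache: [Q(c=1) I(c=2) W(c=2) B(c=3) S(c=7)]
  17. access M: MISS, evict Q(c=1). Cache: [M(c=1) I(c=2) W(c=2) B(c=3) S(c=7)]
  18. access K: MISS, evict M(c=1). Cache: [K(c=1) I(c=2) W(c=2) B(c=3) S(c=7)]
  19. access S: HIT, count now 8. Cache: [K(c=1) I(c=2) W(c=2) B(c=3) S(c=8)]
  20. access W: HIT, count now 3. Cache: [K(c=1) I(c=2) B(c=3) W(c=3) S(c=8)]
  21. access K: HIT, count now 2. Cache: [I(c=2) K(c=2) B(c=3) W(c=3) S(c=8)]
  22. access U: MISS, evict I(c=2). Cache: [U(c=1) K(c=2) B(c=3) W(c=3) S(c=8)]
  23. access K: HIT, count now 3. Cache: [U(c=1) B(c=3) W(c=3) K(c=3) S(c=8)]
Total: 14 hits, 9 misses, 4 evictions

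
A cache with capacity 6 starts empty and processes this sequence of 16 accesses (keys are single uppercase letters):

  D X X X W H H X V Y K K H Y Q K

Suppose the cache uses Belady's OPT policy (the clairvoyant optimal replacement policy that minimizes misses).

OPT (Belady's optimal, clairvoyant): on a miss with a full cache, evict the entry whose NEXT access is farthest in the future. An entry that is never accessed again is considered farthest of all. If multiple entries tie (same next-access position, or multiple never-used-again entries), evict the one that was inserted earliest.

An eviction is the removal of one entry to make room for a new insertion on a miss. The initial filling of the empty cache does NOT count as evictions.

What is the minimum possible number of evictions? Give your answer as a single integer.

Answer: 2

Derivation:
OPT (Belady) simulation (capacity=6):
  1. access D: MISS. Cache: [D]
  2. access X: MISS. Cache: [D X]
  3. access X: HIT. Next use of X: step 4. Cache: [D X]
  4. access X: HIT. Next use of X: step 8. Cache: [D X]
  5. access W: MISS. Cache: [D X W]
  6. access H: MISS. Cache: [D X W H]
  7. access H: HIT. Next use of H: step 13. Cache: [D X W H]
  8. access X: HIT. Next use of X: never. Cache: [D X W H]
  9. access V: MISS. Cache: [D X W H V]
  10. access Y: MISS. Cache: [D X W H V Y]
  11. access K: MISS, evict D (next use: never). Cache: [X W H V Y K]
  12. access K: HIT. Next use of K: step 16. Cache: [X W H V Y K]
  13. access H: HIT. Next use of H: never. Cache: [X W H V Y K]
  14. access Y: HIT. Next use of Y: never. Cache: [X W H V Y K]
  15. access Q: MISS, evict X (next use: never). Cache: [W H V Y K Q]
  16. access K: HIT. Next use of K: never. Cache: [W H V Y K Q]
Total: 8 hits, 8 misses, 2 evictions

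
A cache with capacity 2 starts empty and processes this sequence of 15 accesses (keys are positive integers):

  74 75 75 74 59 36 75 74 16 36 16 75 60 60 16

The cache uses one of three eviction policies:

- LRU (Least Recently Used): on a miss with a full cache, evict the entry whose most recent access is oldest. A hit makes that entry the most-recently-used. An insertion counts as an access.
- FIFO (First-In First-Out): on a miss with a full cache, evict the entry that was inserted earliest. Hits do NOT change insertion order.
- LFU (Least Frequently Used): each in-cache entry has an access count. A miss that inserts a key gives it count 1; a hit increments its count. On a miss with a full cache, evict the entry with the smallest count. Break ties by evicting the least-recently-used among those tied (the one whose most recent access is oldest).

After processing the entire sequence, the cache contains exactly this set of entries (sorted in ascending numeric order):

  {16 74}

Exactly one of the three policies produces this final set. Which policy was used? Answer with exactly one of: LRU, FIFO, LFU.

Answer: LFU

Derivation:
Simulating under each policy and comparing final sets:
  LRU: final set = {16 60} -> differs
  FIFO: final set = {16 60} -> differs
  LFU: final set = {16 74} -> MATCHES target
Only LFU produces the target set.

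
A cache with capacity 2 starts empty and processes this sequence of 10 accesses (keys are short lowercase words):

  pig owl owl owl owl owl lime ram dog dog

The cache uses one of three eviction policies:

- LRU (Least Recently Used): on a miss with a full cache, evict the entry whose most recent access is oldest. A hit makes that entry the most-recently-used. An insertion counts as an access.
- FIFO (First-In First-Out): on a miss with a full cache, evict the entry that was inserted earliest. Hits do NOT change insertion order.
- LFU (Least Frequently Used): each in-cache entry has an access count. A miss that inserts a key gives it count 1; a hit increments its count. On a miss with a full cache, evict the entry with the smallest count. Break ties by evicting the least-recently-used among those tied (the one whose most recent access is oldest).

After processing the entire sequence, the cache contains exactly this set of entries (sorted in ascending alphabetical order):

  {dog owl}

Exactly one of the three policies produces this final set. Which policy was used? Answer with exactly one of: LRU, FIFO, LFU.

Simulating under each policy and comparing final sets:
  LRU: final set = {dog ram} -> differs
  FIFO: final set = {dog ram} -> differs
  LFU: final set = {dog owl} -> MATCHES target
Only LFU produces the target set.

Answer: LFU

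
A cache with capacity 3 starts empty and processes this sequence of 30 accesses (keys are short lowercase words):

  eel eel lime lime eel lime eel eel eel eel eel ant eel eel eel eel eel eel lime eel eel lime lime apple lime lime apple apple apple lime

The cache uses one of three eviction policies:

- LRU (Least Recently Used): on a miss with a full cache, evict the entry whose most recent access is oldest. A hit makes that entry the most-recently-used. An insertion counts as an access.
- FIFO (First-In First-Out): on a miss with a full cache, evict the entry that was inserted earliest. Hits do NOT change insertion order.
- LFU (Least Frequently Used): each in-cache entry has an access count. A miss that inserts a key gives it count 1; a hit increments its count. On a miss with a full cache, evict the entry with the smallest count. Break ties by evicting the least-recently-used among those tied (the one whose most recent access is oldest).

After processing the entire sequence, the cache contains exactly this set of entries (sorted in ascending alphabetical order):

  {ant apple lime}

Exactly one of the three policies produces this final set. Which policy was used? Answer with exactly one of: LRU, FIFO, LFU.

Simulating under each policy and comparing final sets:
  LRU: final set = {apple eel lime} -> differs
  FIFO: final set = {ant apple lime} -> MATCHES target
  LFU: final set = {apple eel lime} -> differs
Only FIFO produces the target set.

Answer: FIFO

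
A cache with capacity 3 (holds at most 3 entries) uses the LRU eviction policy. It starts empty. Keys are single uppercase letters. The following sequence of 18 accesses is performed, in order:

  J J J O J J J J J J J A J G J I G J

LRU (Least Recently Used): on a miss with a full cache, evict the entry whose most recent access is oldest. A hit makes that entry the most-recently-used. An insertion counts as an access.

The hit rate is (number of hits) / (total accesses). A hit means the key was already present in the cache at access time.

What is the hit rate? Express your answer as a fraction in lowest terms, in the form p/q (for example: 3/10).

LRU simulation (capacity=3):
  1. access J: MISS. Cache (LRU->MRU): [J]
  2. access J: HIT. Cache (LRU->MRU): [J]
  3. access J: HIT. Cache (LRU->MRU): [J]
  4. access O: MISS. Cache (LRU->MRU): [J O]
  5. access J: HIT. Cache (LRU->MRU): [O J]
  6. access J: HIT. Cache (LRU->MRU): [O J]
  7. access J: HIT. Cache (LRU->MRU): [O J]
  8. access J: HIT. Cache (LRU->MRU): [O J]
  9. access J: HIT. Cache (LRU->MRU): [O J]
  10. access J: HIT. Cache (LRU->MRU): [O J]
  11. access J: HIT. Cache (LRU->MRU): [O J]
  12. access A: MISS. Cache (LRU->MRU): [O J A]
  13. access J: HIT. Cache (LRU->MRU): [O A J]
  14. access G: MISS, evict O. Cache (LRU->MRU): [A J G]
  15. access J: HIT. Cache (LRU->MRU): [A G J]
  16. access I: MISS, evict A. Cache (LRU->MRU): [G J I]
  17. access G: HIT. Cache (LRU->MRU): [J I G]
  18. access J: HIT. Cache (LRU->MRU): [I G J]
Total: 13 hits, 5 misses, 2 evictions

Hit rate = 13/18

Answer: 13/18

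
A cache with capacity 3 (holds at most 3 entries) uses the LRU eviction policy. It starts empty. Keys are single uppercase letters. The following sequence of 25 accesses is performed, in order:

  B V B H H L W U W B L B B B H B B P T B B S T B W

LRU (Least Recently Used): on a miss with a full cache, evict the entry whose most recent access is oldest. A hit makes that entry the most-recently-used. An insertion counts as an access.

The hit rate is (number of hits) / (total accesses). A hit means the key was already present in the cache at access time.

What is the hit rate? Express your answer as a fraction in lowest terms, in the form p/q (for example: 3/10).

Answer: 12/25

Derivation:
LRU simulation (capacity=3):
  1. access B: MISS. Cache (LRU->MRU): [B]
  2. access V: MISS. Cache (LRU->MRU): [B V]
  3. access B: HIT. Cache (LRU->MRU): [V B]
  4. access H: MISS. Cache (LRU->MRU): [V B H]
  5. access H: HIT. Cache (LRU->MRU): [V B H]
  6. access L: MISS, evict V. Cache (LRU->MRU): [B H L]
  7. access W: MISS, evict B. Cache (LRU->MRU): [H L W]
  8. access U: MISS, evict H. Cache (LRU->MRU): [L W U]
  9. access W: HIT. Cache (LRU->MRU): [L U W]
  10. access B: MISS, evict L. Cache (LRU->MRU): [U W B]
  11. access L: MISS, evict U. Cache (LRU->MRU): [W B L]
  12. access B: HIT. Cache (LRU->MRU): [W L B]
  13. access B: HIT. Cache (LRU->MRU): [W L B]
  14. access B: HIT. Cache (LRU->MRU): [W L B]
  15. access H: MISS, evict W. Cache (LRU->MRU): [L B H]
  16. access B: HIT. Cache (LRU->MRU): [L H B]
  17. access B: HIT. Cache (LRU->MRU): [L H B]
  18. access P: MISS, evict L. Cache (LRU->MRU): [H B P]
  19. access T: MISS, evict H. Cache (LRU->MRU): [B P T]
  20. access B: HIT. Cache (LRU->MRU): [P T B]
  21. access B: HIT. Cache (LRU->MRU): [P T B]
  22. access S: MISS, evict P. Cache (LRU->MRU): [T B S]
  23. access T: HIT. Cache (LRU->MRU): [B S T]
  24. access B: HIT. Cache (LRU->MRU): [S T B]
  25. access W: MISS, evict S. Cache (LRU->MRU): [T B W]
Total: 12 hits, 13 misses, 10 evictions

Hit rate = 12/25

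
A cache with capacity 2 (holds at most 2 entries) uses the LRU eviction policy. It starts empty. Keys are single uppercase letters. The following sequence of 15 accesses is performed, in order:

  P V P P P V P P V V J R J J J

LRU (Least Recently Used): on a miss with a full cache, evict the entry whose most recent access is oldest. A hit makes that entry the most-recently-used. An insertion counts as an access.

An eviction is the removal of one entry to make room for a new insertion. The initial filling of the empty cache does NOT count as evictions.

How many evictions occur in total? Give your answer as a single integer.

LRU simulation (capacity=2):
  1. access P: MISS. Cache (LRU->MRU): [P]
  2. access V: MISS. Cache (LRU->MRU): [P V]
  3. access P: HIT. Cache (LRU->MRU): [V P]
  4. access P: HIT. Cache (LRU->MRU): [V P]
  5. access P: HIT. Cache (LRU->MRU): [V P]
  6. access V: HIT. Cache (LRU->MRU): [P V]
  7. access P: HIT. Cache (LRU->MRU): [V P]
  8. access P: HIT. Cache (LRU->MRU): [V P]
  9. access V: HIT. Cache (LRU->MRU): [P V]
  10. access V: HIT. Cache (LRU->MRU): [P V]
  11. access J: MISS, evict P. Cache (LRU->MRU): [V J]
  12. access R: MISS, evict V. Cache (LRU->MRU): [J R]
  13. access J: HIT. Cache (LRU->MRU): [R J]
  14. access J: HIT. Cache (LRU->MRU): [R J]
  15. access J: HIT. Cache (LRU->MRU): [R J]
Total: 11 hits, 4 misses, 2 evictions

Answer: 2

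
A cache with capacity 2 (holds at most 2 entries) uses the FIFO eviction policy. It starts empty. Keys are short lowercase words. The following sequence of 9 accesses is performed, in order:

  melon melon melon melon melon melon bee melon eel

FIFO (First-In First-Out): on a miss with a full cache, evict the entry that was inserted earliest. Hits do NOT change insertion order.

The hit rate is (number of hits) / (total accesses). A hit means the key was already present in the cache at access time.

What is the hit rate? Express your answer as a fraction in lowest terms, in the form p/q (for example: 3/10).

Answer: 2/3

Derivation:
FIFO simulation (capacity=2):
  1. access melon: MISS. Cache (old->new): [melon]
  2. access melon: HIT. Cache (old->new): [melon]
  3. access melon: HIT. Cache (old->new): [melon]
  4. access melon: HIT. Cache (old->new): [melon]
  5. access melon: HIT. Cache (old->new): [melon]
  6. access melon: HIT. Cache (old->new): [melon]
  7. access bee: MISS. Cache (old->new): [melon bee]
  8. access melon: HIT. Cache (old->new): [melon bee]
  9. access eel: MISS, evict melon. Cache (old->new): [bee eel]
Total: 6 hits, 3 misses, 1 evictions

Hit rate = 6/9 = 2/3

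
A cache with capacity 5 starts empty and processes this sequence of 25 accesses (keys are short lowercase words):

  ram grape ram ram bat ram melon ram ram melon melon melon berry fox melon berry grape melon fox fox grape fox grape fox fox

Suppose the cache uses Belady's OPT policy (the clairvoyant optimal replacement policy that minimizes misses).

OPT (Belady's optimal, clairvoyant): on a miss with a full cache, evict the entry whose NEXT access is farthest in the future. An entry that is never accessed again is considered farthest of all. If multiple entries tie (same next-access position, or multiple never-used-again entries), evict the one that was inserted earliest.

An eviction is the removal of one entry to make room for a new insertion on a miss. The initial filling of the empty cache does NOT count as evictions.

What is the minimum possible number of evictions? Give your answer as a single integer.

OPT (Belady) simulation (capacity=5):
  1. access ram: MISS. Cache: [ram]
  2. access grape: MISS. Cache: [ram grape]
  3. access ram: HIT. Next use of ram: step 4. Cache: [ram grape]
  4. access ram: HIT. Next use of ram: step 6. Cache: [ram grape]
  5. access bat: MISS. Cache: [ram grape bat]
  6. access ram: HIT. Next use of ram: step 8. Cache: [ram grape bat]
  7. access melon: MISS. Cache: [ram grape bat melon]
  8. access ram: HIT. Next use of ram: step 9. Cache: [ram grape bat melon]
  9. access ram: HIT. Next use of ram: never. Cache: [ram grape bat melon]
  10. access melon: HIT. Next use of melon: step 11. Cache: [ram grape bat melon]
  11. access melon: HIT. Next use of melon: step 12. Cache: [ram grape bat melon]
  12. access melon: HIT. Next use of melon: step 15. Cache: [ram grape bat melon]
  13. access berry: MISS. Cache: [ram grape bat melon berry]
  14. access fox: MISS, evict ram (next use: never). Cache: [grape bat melon berry fox]
  15. access melon: HIT. Next use of melon: step 18. Cache: [grape bat melon berry fox]
  16. access berry: HIT. Next use of berry: never. Cache: [grape bat melon berry fox]
  17. access grape: HIT. Next use of grape: step 21. Cache: [grape bat melon berry fox]
  18. access melon: HIT. Next use of melon: never. Cache: [grape bat melon berry fox]
  19. access fox: HIT. Next use of fox: step 20. Cache: [grape bat melon berry fox]
  20. access fox: HIT. Next use of fox: step 22. Cache: [grape bat melon berry fox]
  21. access grape: HIT. Next use of grape: step 23. Cache: [grape bat melon berry fox]
  22. access fox: HIT. Next use of fox: step 24. Cache: [grape bat melon berry fox]
  23. access grape: HIT. Next use of grape: never. Cache: [grape bat melon berry fox]
  24. access fox: HIT. Next use of fox: step 25. Cache: [grape bat melon berry fox]
  25. access fox: HIT. Next use of fox: never. Cache: [grape bat melon berry fox]
Total: 19 hits, 6 misses, 1 evictions

Answer: 1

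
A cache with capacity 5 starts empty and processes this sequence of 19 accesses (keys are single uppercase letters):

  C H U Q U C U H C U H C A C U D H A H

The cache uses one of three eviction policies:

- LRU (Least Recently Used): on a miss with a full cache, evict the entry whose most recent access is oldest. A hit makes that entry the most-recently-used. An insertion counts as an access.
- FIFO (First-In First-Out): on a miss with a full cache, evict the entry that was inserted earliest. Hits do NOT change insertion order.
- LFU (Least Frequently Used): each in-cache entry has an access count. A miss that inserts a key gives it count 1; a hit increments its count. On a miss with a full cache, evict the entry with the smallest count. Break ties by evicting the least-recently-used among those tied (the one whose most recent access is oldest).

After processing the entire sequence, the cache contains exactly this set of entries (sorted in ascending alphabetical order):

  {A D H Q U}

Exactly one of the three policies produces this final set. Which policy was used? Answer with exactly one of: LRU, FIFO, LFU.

Answer: FIFO

Derivation:
Simulating under each policy and comparing final sets:
  LRU: final set = {A C D H U} -> differs
  FIFO: final set = {A D H Q U} -> MATCHES target
  LFU: final set = {A C D H U} -> differs
Only FIFO produces the target set.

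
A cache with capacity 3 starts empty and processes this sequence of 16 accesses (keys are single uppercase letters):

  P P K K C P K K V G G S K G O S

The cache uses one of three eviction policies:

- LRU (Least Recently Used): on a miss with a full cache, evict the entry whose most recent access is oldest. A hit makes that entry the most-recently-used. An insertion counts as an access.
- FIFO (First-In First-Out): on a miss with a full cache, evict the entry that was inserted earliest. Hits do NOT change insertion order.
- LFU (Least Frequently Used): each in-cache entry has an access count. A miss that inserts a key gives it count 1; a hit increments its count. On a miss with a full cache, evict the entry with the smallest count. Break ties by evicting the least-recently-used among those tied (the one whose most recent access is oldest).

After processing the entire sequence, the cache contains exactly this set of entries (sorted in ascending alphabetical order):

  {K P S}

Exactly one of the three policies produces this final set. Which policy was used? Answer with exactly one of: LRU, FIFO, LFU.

Simulating under each policy and comparing final sets:
  LRU: final set = {G O S} -> differs
  FIFO: final set = {K O S} -> differs
  LFU: final set = {K P S} -> MATCHES target
Only LFU produces the target set.

Answer: LFU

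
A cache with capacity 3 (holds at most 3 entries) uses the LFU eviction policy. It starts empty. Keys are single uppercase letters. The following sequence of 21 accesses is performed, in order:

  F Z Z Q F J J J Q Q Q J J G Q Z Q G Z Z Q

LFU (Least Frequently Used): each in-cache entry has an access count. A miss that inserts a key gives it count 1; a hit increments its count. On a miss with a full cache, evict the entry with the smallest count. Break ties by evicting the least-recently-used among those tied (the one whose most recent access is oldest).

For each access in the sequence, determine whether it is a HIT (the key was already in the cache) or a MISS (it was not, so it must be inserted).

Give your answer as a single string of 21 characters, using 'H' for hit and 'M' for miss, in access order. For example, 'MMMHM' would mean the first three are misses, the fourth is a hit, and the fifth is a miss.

LFU simulation (capacity=3):
  1. access F: MISS. Cache: [F(c=1)]
  2. access Z: MISS. Cache: [F(c=1) Z(c=1)]
  3. access Z: HIT, count now 2. Cache: [F(c=1) Z(c=2)]
  4. access Q: MISS. Cache: [F(c=1) Q(c=1) Z(c=2)]
  5. access F: HIT, count now 2. Cache: [Q(c=1) Z(c=2) F(c=2)]
  6. access J: MISS, evict Q(c=1). Cache: [J(c=1) Z(c=2) F(c=2)]
  7. access J: HIT, count now 2. Cache: [Z(c=2) F(c=2) J(c=2)]
  8. access J: HIT, count now 3. Cache: [Z(c=2) F(c=2) J(c=3)]
  9. access Q: MISS, evict Z(c=2). Cache: [Q(c=1) F(c=2) J(c=3)]
  10. access Q: HIT, count now 2. Cache: [F(c=2) Q(c=2) J(c=3)]
  11. access Q: HIT, count now 3. Cache: [F(c=2) J(c=3) Q(c=3)]
  12. access J: HIT, count now 4. Cache: [F(c=2) Q(c=3) J(c=4)]
  13. access J: HIT, count now 5. Cache: [F(c=2) Q(c=3) J(c=5)]
  14. access G: MISS, evict F(c=2). Cache: [G(c=1) Q(c=3) J(c=5)]
  15. access Q: HIT, count now 4. Cache: [G(c=1) Q(c=4) J(c=5)]
  16. access Z: MISS, evict G(c=1). Cache: [Z(c=1) Q(c=4) J(c=5)]
  17. access Q: HIT, count now 5. Cache: [Z(c=1) J(c=5) Q(c=5)]
  18. access G: MISS, evict Z(c=1). Cache: [G(c=1) J(c=5) Q(c=5)]
  19. access Z: MISS, evict G(c=1). Cache: [Z(c=1) J(c=5) Q(c=5)]
  20. access Z: HIT, count now 2. Cache: [Z(c=2) J(c=5) Q(c=5)]
  21. access Q: HIT, count now 6. Cache: [Z(c=2) J(c=5) Q(c=6)]
Total: 12 hits, 9 misses, 6 evictions

Answer: MMHMHMHHMHHHHMHMHMMHH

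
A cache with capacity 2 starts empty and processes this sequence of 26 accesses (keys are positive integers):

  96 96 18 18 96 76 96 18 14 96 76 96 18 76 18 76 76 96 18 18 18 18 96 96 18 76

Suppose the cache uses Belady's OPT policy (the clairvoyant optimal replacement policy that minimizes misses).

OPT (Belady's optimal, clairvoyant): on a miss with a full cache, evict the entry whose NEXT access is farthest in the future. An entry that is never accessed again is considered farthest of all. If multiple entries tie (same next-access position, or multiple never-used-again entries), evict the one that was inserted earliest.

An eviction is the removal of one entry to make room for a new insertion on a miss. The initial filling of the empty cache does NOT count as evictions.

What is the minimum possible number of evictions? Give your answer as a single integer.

OPT (Belady) simulation (capacity=2):
  1. access 96: MISS. Cache: [96]
  2. access 96: HIT. Next use of 96: step 5. Cache: [96]
  3. access 18: MISS. Cache: [96 18]
  4. access 18: HIT. Next use of 18: step 8. Cache: [96 18]
  5. access 96: HIT. Next use of 96: step 7. Cache: [96 18]
  6. access 76: MISS, evict 18 (next use: step 8). Cache: [96 76]
  7. access 96: HIT. Next use of 96: step 10. Cache: [96 76]
  8. access 18: MISS, evict 76 (next use: step 11). Cache: [96 18]
  9. access 14: MISS, evict 18 (next use: step 13). Cache: [96 14]
  10. access 96: HIT. Next use of 96: step 12. Cache: [96 14]
  11. access 76: MISS, evict 14 (next use: never). Cache: [96 76]
  12. access 96: HIT. Next use of 96: step 18. Cache: [96 76]
  13. access 18: MISS, evict 96 (next use: step 18). Cache: [76 18]
  14. access 76: HIT. Next use of 76: step 16. Cache: [76 18]
  15. access 18: HIT. Next use of 18: step 19. Cache: [76 18]
  16. access 76: HIT. Next use of 76: step 17. Cache: [76 18]
  17. access 76: HIT. Next use of 76: step 26. Cache: [76 18]
  18. access 96: MISS, evict 76 (next use: step 26). Cache: [18 96]
  19. access 18: HIT. Next use of 18: step 20. Cache: [18 96]
  20. access 18: HIT. Next use of 18: step 21. Cache: [18 96]
  21. access 18: HIT. Next use of 18: step 22. Cache: [18 96]
  22. access 18: HIT. Next use of 18: step 25. Cache: [18 96]
  23. access 96: HIT. Next use of 96: step 24. Cache: [18 96]
  24. access 96: HIT. Next use of 96: never. Cache: [18 96]
  25. access 18: HIT. Next use of 18: never. Cache: [18 96]
  26. access 76: MISS, evict 18 (next use: never). Cache: [96 76]
Total: 17 hits, 9 misses, 7 evictions

Answer: 7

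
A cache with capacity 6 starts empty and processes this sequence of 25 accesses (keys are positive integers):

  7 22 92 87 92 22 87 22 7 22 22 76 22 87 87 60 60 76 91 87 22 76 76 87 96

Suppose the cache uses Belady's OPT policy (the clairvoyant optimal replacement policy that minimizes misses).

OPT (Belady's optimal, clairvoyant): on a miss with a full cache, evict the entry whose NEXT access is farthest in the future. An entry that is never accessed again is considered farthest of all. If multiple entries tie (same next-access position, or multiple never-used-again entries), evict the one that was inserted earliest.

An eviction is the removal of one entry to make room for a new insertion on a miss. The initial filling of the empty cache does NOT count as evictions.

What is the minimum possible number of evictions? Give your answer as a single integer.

OPT (Belady) simulation (capacity=6):
  1. access 7: MISS. Cache: [7]
  2. access 22: MISS. Cache: [7 22]
  3. access 92: MISS. Cache: [7 22 92]
  4. access 87: MISS. Cache: [7 22 92 87]
  5. access 92: HIT. Next use of 92: never. Cache: [7 22 92 87]
  6. access 22: HIT. Next use of 22: step 8. Cache: [7 22 92 87]
  7. access 87: HIT. Next use of 87: step 14. Cache: [7 22 92 87]
  8. access 22: HIT. Next use of 22: step 10. Cache: [7 22 92 87]
  9. access 7: HIT. Next use of 7: never. Cache: [7 22 92 87]
  10. access 22: HIT. Next use of 22: step 11. Cache: [7 22 92 87]
  11. access 22: HIT. Next use of 22: step 13. Cache: [7 22 92 87]
  12. access 76: MISS. Cache: [7 22 92 87 76]
  13. access 22: HIT. Next use of 22: step 21. Cache: [7 22 92 87 76]
  14. access 87: HIT. Next use of 87: step 15. Cache: [7 22 92 87 76]
  15. access 87: HIT. Next use of 87: step 20. Cache: [7 22 92 87 76]
  16. access 60: MISS. Cache: [7 22 92 87 76 60]
  17. access 60: HIT. Next use of 60: never. Cache: [7 22 92 87 76 60]
  18. access 76: HIT. Next use of 76: step 22. Cache: [7 22 92 87 76 60]
  19. access 91: MISS, evict 7 (next use: never). Cache: [22 92 87 76 60 91]
  20. access 87: HIT. Next use of 87: step 24. Cache: [22 92 87 76 60 91]
  21. access 22: HIT. Next use of 22: never. Cache: [22 92 87 76 60 91]
  22. access 76: HIT. Next use of 76: step 23. Cache: [22 92 87 76 60 91]
  23. access 76: HIT. Next use of 76: never. Cache: [22 92 87 76 60 91]
  24. access 87: HIT. Next use of 87: never. Cache: [22 92 87 76 60 91]
  25. access 96: MISS, evict 22 (next use: never). Cache: [92 87 76 60 91 96]
Total: 17 hits, 8 misses, 2 evictions

Answer: 2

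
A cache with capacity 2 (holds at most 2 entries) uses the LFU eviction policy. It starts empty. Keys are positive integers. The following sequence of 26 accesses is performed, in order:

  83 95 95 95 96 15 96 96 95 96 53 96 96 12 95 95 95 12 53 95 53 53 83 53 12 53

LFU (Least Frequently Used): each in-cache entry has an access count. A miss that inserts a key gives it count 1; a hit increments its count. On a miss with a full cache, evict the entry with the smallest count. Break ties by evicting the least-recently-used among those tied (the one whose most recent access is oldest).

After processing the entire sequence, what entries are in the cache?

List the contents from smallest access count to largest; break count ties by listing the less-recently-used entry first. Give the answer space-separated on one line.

Answer: 53 95

Derivation:
LFU simulation (capacity=2):
  1. access 83: MISS. Cache: [83(c=1)]
  2. access 95: MISS. Cache: [83(c=1) 95(c=1)]
  3. access 95: HIT, count now 2. Cache: [83(c=1) 95(c=2)]
  4. access 95: HIT, count now 3. Cache: [83(c=1) 95(c=3)]
  5. access 96: MISS, evict 83(c=1). Cache: [96(c=1) 95(c=3)]
  6. access 15: MISS, evict 96(c=1). Cache: [15(c=1) 95(c=3)]
  7. access 96: MISS, evict 15(c=1). Cache: [96(c=1) 95(c=3)]
  8. access 96: HIT, count now 2. Cache: [96(c=2) 95(c=3)]
  9. access 95: HIT, count now 4. Cache: [96(c=2) 95(c=4)]
  10. access 96: HIT, count now 3. Cache: [96(c=3) 95(c=4)]
  11. access 53: MISS, evict 96(c=3). Cache: [53(c=1) 95(c=4)]
  12. access 96: MISS, evict 53(c=1). Cache: [96(c=1) 95(c=4)]
  13. access 96: HIT, count now 2. Cache: [96(c=2) 95(c=4)]
  14. access 12: MISS, evict 96(c=2). Cache: [12(c=1) 95(c=4)]
  15. access 95: HIT, count now 5. Cache: [12(c=1) 95(c=5)]
  16. access 95: HIT, count now 6. Cache: [12(c=1) 95(c=6)]
  17. access 95: HIT, count now 7. Cache: [12(c=1) 95(c=7)]
  18. access 12: HIT, count now 2. Cache: [12(c=2) 95(c=7)]
  19. access 53: MISS, evict 12(c=2). Cache: [53(c=1) 95(c=7)]
  20. access 95: HIT, count now 8. Cache: [53(c=1) 95(c=8)]
  21. access 53: HIT, count now 2. Cache: [53(c=2) 95(c=8)]
  22. access 53: HIT, count now 3. Cache: [53(c=3) 95(c=8)]
  23. access 83: MISS, evict 53(c=3). Cache: [83(c=1) 95(c=8)]
  24. access 53: MISS, evict 83(c=1). Cache: [53(c=1) 95(c=8)]
  25. access 12: MISS, evict 53(c=1). Cache: [12(c=1) 95(c=8)]
  26. access 53: MISS, evict 12(c=1). Cache: [53(c=1) 95(c=8)]
Total: 13 hits, 13 misses, 11 evictions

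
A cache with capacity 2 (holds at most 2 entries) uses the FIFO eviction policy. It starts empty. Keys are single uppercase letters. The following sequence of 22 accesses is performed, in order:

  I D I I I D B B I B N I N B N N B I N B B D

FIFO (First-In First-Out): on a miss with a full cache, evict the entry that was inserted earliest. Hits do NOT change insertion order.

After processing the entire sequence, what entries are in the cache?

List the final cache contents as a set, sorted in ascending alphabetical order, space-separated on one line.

FIFO simulation (capacity=2):
  1. access I: MISS. Cache (old->new): [I]
  2. access D: MISS. Cache (old->new): [I D]
  3. access I: HIT. Cache (old->new): [I D]
  4. access I: HIT. Cache (old->new): [I D]
  5. access I: HIT. Cache (old->new): [I D]
  6. access D: HIT. Cache (old->new): [I D]
  7. access B: MISS, evict I. Cache (old->new): [D B]
  8. access B: HIT. Cache (old->new): [D B]
  9. access I: MISS, evict D. Cache (old->new): [B I]
  10. access B: HIT. Cache (old->new): [B I]
  11. access N: MISS, evict B. Cache (old->new): [I N]
  12. access I: HIT. Cache (old->new): [I N]
  13. access N: HIT. Cache (old->new): [I N]
  14. access B: MISS, evict I. Cache (old->new): [N B]
  15. access N: HIT. Cache (old->new): [N B]
  16. access N: HIT. Cache (old->new): [N B]
  17. access B: HIT. Cache (old->new): [N B]
  18. access I: MISS, evict N. Cache (old->new): [B I]
  19. access N: MISS, evict B. Cache (old->new): [I N]
  20. access B: MISS, evict I. Cache (old->new): [N B]
  21. access B: HIT. Cache (old->new): [N B]
  22. access D: MISS, evict N. Cache (old->new): [B D]
Total: 12 hits, 10 misses, 8 evictions

Answer: B D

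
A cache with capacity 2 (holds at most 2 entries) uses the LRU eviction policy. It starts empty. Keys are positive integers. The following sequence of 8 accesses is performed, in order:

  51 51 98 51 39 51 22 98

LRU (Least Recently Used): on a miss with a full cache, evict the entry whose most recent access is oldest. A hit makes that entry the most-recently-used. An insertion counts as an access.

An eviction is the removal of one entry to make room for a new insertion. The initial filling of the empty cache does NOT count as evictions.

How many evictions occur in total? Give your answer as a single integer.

Answer: 3

Derivation:
LRU simulation (capacity=2):
  1. access 51: MISS. Cache (LRU->MRU): [51]
  2. access 51: HIT. Cache (LRU->MRU): [51]
  3. access 98: MISS. Cache (LRU->MRU): [51 98]
  4. access 51: HIT. Cache (LRU->MRU): [98 51]
  5. access 39: MISS, evict 98. Cache (LRU->MRU): [51 39]
  6. access 51: HIT. Cache (LRU->MRU): [39 51]
  7. access 22: MISS, evict 39. Cache (LRU->MRU): [51 22]
  8. access 98: MISS, evict 51. Cache (LRU->MRU): [22 98]
Total: 3 hits, 5 misses, 3 evictions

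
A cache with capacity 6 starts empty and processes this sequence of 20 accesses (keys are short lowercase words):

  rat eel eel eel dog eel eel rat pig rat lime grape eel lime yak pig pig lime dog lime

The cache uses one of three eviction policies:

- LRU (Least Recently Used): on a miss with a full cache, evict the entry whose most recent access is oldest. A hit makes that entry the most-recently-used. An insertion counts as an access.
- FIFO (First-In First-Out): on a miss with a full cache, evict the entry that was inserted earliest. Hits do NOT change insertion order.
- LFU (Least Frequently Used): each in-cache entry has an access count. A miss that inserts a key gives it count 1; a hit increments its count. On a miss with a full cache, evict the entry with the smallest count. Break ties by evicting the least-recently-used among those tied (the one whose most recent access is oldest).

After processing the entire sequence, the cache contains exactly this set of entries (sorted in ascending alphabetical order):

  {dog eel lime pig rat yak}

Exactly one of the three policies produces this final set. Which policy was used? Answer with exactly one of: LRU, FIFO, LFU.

Simulating under each policy and comparing final sets:
  LRU: final set = {dog eel grape lime pig yak} -> differs
  FIFO: final set = {dog eel grape lime pig yak} -> differs
  LFU: final set = {dog eel lime pig rat yak} -> MATCHES target
Only LFU produces the target set.

Answer: LFU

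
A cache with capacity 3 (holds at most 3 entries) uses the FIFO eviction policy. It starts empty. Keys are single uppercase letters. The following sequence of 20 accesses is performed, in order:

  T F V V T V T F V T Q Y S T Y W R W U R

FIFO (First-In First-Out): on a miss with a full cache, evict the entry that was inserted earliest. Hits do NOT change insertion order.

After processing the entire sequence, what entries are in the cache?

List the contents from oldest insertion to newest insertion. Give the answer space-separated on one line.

FIFO simulation (capacity=3):
  1. access T: MISS. Cache (old->new): [T]
  2. access F: MISS. Cache (old->new): [T F]
  3. access V: MISS. Cache (old->new): [T F V]
  4. access V: HIT. Cache (old->new): [T F V]
  5. access T: HIT. Cache (old->new): [T F V]
  6. access V: HIT. Cache (old->new): [T F V]
  7. access T: HIT. Cache (old->new): [T F V]
  8. access F: HIT. Cache (old->new): [T F V]
  9. access V: HIT. Cache (old->new): [T F V]
  10. access T: HIT. Cache (old->new): [T F V]
  11. access Q: MISS, evict T. Cache (old->new): [F V Q]
  12. access Y: MISS, evict F. Cache (old->new): [V Q Y]
  13. access S: MISS, evict V. Cache (old->new): [Q Y S]
  14. access T: MISS, evict Q. Cache (old->new): [Y S T]
  15. access Y: HIT. Cache (old->new): [Y S T]
  16. access W: MISS, evict Y. Cache (old->new): [S T W]
  17. access R: MISS, evict S. Cache (old->new): [T W R]
  18. access W: HIT. Cache (old->new): [T W R]
  19. access U: MISS, evict T. Cache (old->new): [W R U]
  20. access R: HIT. Cache (old->new): [W R U]
Total: 10 hits, 10 misses, 7 evictions

Answer: W R U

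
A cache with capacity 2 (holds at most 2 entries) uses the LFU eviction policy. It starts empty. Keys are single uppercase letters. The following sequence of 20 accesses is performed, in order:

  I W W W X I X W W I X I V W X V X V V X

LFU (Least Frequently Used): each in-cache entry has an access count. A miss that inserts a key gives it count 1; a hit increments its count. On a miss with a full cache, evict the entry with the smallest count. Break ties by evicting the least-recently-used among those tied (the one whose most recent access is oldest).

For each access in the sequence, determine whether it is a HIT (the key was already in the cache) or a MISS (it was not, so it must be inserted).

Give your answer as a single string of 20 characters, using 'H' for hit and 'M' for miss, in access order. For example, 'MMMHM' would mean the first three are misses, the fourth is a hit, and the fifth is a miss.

Answer: MMHHMMMHHMMMMHMMMMHM

Derivation:
LFU simulation (capacity=2):
  1. access I: MISS. Cache: [I(c=1)]
  2. access W: MISS. Cache: [I(c=1) W(c=1)]
  3. access W: HIT, count now 2. Cache: [I(c=1) W(c=2)]
  4. access W: HIT, count now 3. Cache: [I(c=1) W(c=3)]
  5. access X: MISS, evict I(c=1). Cache: [X(c=1) W(c=3)]
  6. access I: MISS, evict X(c=1). Cache: [I(c=1) W(c=3)]
  7. access X: MISS, evict I(c=1). Cache: [X(c=1) W(c=3)]
  8. access W: HIT, count now 4. Cache: [X(c=1) W(c=4)]
  9. access W: HIT, count now 5. Cache: [X(c=1) W(c=5)]
  10. access I: MISS, evict X(c=1). Cache: [I(c=1) W(c=5)]
  11. access X: MISS, evict I(c=1). Cache: [X(c=1) W(c=5)]
  12. access I: MISS, evict X(c=1). Cache: [I(c=1) W(c=5)]
  13. access V: MISS, evict I(c=1). Cache: [V(c=1) W(c=5)]
  14. access W: HIT, count now 6. Cache: [V(c=1) W(c=6)]
  15. access X: MISS, evict V(c=1). Cache: [X(c=1) W(c=6)]
  16. access V: MISS, evict X(c=1). Cache: [V(c=1) W(c=6)]
  17. access X: MISS, evict V(c=1). Cache: [X(c=1) W(c=6)]
  18. access V: MISS, evict X(c=1). Cache: [V(c=1) W(c=6)]
  19. access V: HIT, count now 2. Cache: [V(c=2) W(c=6)]
  20. access X: MISS, evict V(c=2). Cache: [X(c=1) W(c=6)]
Total: 6 hits, 14 misses, 12 evictions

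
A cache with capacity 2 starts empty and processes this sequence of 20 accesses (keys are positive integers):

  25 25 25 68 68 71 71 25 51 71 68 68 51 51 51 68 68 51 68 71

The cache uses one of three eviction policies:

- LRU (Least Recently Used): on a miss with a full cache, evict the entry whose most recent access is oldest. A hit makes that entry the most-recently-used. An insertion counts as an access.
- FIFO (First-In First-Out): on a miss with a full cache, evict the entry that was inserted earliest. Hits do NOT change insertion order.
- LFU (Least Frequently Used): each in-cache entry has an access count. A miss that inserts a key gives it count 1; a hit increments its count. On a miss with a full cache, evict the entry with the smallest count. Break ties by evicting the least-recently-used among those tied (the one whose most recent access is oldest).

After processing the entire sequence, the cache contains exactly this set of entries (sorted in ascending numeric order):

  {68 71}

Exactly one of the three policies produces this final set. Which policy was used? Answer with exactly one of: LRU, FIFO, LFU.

Simulating under each policy and comparing final sets:
  LRU: final set = {68 71} -> MATCHES target
  FIFO: final set = {51 71} -> differs
  LFU: final set = {25 71} -> differs
Only LRU produces the target set.

Answer: LRU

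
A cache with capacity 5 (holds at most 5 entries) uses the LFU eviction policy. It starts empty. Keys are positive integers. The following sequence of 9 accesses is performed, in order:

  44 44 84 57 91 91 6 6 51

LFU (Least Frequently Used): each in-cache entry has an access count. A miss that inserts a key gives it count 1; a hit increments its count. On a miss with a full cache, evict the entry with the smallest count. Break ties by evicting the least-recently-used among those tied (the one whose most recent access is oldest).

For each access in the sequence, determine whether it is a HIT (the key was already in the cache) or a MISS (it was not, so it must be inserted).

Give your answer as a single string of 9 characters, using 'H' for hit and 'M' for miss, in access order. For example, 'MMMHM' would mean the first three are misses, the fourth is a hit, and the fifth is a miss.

LFU simulation (capacity=5):
  1. access 44: MISS. Cache: [44(c=1)]
  2. access 44: HIT, count now 2. Cache: [44(c=2)]
  3. access 84: MISS. Cache: [84(c=1) 44(c=2)]
  4. access 57: MISS. Cache: [84(c=1) 57(c=1) 44(c=2)]
  5. access 91: MISS. Cache: [84(c=1) 57(c=1) 91(c=1) 44(c=2)]
  6. access 91: HIT, count now 2. Cache: [84(c=1) 57(c=1) 44(c=2) 91(c=2)]
  7. access 6: MISS. Cache: [84(c=1) 57(c=1) 6(c=1) 44(c=2) 91(c=2)]
  8. access 6: HIT, count now 2. Cache: [84(c=1) 57(c=1) 44(c=2) 91(c=2) 6(c=2)]
  9. access 51: MISS, evict 84(c=1). Cache: [57(c=1) 51(c=1) 44(c=2) 91(c=2) 6(c=2)]
Total: 3 hits, 6 misses, 1 evictions

Answer: MHMMMHMHM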